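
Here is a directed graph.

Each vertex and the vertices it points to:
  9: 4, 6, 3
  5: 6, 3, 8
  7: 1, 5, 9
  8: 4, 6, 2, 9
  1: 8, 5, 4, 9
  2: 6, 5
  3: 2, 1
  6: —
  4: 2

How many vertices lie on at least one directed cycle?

7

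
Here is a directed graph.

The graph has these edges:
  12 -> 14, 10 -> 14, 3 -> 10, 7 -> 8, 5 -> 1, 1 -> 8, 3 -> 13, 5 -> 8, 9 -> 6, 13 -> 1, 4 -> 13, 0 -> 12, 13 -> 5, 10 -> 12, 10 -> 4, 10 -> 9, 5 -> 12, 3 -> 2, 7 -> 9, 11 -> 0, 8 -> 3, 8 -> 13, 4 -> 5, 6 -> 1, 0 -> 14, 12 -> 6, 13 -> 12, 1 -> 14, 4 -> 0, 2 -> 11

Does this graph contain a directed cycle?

DFS with white/gray/black marking, starting from 9:
9 gray
  6 gray
    1 gray
      14 gray
      14 black
      8 gray
        13 gray
          12 gray
            12→6: 6 is gray → back edge
Back edge found, so a cycle exists: 6 → 1 → 8 → 13 → 12 → 6.

Yes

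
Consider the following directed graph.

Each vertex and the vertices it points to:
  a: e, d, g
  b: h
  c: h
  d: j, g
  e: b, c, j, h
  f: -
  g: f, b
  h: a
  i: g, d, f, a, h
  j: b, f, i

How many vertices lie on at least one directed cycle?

A vertex is on a directed cycle iff it belongs to a strongly connected component of size ≥ 2 (or has a self-loop).
The vertices on cycles are {a, b, c, d, e, g, h, i, j} — 9 in total.

9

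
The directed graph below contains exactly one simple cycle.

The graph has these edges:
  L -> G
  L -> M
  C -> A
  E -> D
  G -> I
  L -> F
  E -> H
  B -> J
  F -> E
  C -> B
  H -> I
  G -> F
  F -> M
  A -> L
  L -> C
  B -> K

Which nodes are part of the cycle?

DFS with gray/black marking from L:
L gray
  M gray
  M black
  C gray
    A gray
      A→L: L is gray → back edge
Back edge closes the cycle L → C → A → L; its vertices are {A, C, L}.

A, C, L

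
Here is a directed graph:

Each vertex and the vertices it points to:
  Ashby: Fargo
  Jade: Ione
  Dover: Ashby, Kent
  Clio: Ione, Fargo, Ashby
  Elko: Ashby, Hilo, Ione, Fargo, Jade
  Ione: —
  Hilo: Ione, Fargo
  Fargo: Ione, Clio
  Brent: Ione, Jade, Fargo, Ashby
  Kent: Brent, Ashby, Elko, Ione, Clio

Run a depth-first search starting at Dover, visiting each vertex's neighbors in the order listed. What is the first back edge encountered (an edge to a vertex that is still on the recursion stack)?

DFS from Dover (visiting each vertex's neighbors in the order listed); mark gray on enter, black on exit:
Dover gray
  Ashby gray
    Fargo gray
      Ione gray
      Ione black
      Clio gray
        Clio→Ione: Ione black — skip
        Clio→Fargo: Fargo is gray → back edge
First back edge: Clio → Fargo.

Clio->Fargo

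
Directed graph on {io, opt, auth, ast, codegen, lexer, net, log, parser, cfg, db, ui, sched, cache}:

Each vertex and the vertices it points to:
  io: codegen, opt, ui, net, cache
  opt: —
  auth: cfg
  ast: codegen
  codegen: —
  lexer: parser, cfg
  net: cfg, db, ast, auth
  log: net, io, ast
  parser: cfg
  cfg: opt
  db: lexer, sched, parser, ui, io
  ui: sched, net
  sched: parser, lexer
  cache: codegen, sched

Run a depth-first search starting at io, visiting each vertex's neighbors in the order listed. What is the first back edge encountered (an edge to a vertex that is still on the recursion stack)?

DFS from io (visiting each vertex's neighbors in the order listed); mark gray on enter, black on exit:
io gray
  codegen gray
  codegen black
  opt gray
  opt black
  ui gray
    sched gray
      parser gray
        cfg gray
          cfg→opt: opt black — skip
        cfg black
      parser black
      lexer gray
        lexer→parser: parser black — skip
        lexer→cfg: cfg black — skip
      lexer black
    sched black
    net gray
      net→cfg: cfg black — skip
      db gray
        db→lexer: lexer black — skip
        db→sched: sched black — skip
        db→parser: parser black — skip
        db→ui: ui is gray → back edge
First back edge: db → ui.

db→ui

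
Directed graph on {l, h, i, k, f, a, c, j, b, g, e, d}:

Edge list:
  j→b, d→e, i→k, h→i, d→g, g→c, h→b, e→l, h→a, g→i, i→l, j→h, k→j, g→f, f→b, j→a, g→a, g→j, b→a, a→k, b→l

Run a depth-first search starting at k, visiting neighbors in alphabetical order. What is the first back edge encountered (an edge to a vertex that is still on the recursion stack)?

a→k

DFS from k (visiting neighbors in alphabetical order); mark gray on enter, black on exit:
k gray
  j gray
    a gray
      a→k: k is gray → back edge
First back edge: a → k.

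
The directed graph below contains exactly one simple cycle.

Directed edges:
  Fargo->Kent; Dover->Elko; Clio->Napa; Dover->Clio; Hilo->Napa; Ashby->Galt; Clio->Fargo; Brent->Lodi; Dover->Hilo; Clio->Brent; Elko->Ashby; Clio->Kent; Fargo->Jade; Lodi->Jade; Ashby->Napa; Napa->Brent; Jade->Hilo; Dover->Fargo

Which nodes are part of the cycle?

Hilo, Jade, Lodi, Napa, Brent

DFS with gray/black marking from Brent:
Brent gray
  Lodi gray
    Jade gray
      Hilo gray
        Napa gray
          Napa→Brent: Brent is gray → back edge
Back edge closes the cycle Brent → Lodi → Jade → Hilo → Napa → Brent; its vertices are {Hilo, Jade, Lodi, Napa, Brent}.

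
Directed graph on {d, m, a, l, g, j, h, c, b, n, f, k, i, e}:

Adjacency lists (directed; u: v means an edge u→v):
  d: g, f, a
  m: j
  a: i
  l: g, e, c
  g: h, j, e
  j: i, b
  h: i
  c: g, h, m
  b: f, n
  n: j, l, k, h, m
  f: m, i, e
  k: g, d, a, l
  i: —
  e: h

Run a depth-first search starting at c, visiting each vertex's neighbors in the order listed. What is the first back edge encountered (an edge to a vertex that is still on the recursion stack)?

DFS from c (visiting each vertex's neighbors in the order listed); mark gray on enter, black on exit:
c gray
  g gray
    h gray
      i gray
      i black
    h black
    j gray
      j→i: i black — skip
      b gray
        f gray
          m gray
            m→j: j is gray → back edge
First back edge: m → j.

m->j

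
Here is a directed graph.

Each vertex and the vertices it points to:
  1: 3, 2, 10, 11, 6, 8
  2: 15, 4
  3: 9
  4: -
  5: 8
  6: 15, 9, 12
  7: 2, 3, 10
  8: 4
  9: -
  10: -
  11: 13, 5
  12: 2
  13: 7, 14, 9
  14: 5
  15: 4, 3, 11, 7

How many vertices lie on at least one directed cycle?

5

A vertex is on a directed cycle iff it belongs to a strongly connected component of size ≥ 2 (or has a self-loop).
The vertices on cycles are {2, 7, 11, 13, 15} — 5 in total.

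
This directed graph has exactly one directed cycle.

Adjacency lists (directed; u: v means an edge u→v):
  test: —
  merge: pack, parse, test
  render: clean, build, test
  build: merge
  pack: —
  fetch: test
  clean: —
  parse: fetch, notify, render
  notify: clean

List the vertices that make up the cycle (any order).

build, merge, parse, render

DFS with gray/black marking from build:
build gray
  merge gray
    pack gray
    pack black
    parse gray
      fetch gray
        test gray
        test black
      fetch black
      notify gray
        clean gray
        clean black
      notify black
      render gray
        render→clean: clean black — skip
        render→build: build is gray → back edge
Back edge closes the cycle build → merge → parse → render → build; its vertices are {build, merge, parse, render}.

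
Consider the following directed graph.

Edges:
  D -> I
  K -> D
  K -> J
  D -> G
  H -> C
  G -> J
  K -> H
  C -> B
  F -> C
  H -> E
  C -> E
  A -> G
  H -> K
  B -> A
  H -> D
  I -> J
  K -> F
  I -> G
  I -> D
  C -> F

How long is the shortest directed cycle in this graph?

2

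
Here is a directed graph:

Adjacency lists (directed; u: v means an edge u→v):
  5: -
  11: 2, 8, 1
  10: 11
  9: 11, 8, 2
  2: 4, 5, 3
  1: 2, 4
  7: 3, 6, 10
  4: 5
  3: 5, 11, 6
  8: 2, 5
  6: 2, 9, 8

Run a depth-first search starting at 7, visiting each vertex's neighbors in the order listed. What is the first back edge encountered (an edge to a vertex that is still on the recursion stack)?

DFS from 7 (visiting each vertex's neighbors in the order listed); mark gray on enter, black on exit:
7 gray
  3 gray
    5 gray
    5 black
    11 gray
      2 gray
        4 gray
          4→5: 5 black — skip
        4 black
        2→5: 5 black — skip
        2→3: 3 is gray → back edge
First back edge: 2 → 3.

2->3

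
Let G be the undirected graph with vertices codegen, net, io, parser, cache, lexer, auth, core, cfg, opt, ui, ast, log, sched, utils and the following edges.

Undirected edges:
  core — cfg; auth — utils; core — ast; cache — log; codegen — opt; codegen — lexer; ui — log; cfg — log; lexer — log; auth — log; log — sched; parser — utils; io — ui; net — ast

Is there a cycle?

DFS, tracking each vertex's parent; an edge to a visited non-parent vertex closes a cycle.
Start from io:
visit io (parent –)
  visit ui (parent io)
    visit log (parent ui)
      log–ui: parent, skip
      visit cfg (parent log)
        cfg–log: parent, skip
        visit core (parent cfg)
          visit ast (parent core)
            visit net (parent ast)
              net–ast: parent, skip
            ast–core: parent, skip
          core–cfg: parent, skip
      visit cache (parent log)
        cache–log: parent, skip
      visit auth (parent log)
        visit utils (parent auth)
          utils–auth: parent, skip
          visit parser (parent utils)
            parser–utils: parent, skip
        auth–log: parent, skip
      visit lexer (parent log)
        lexer–log: parent, skip
        visit codegen (parent lexer)
          visit opt (parent codegen)
            opt–codegen: parent, skip
          codegen–lexer: parent, skip
      visit sched (parent log)
        sched–log: parent, skip
    ui–io: parent, skip
No non-parent visited neighbor found — the graph is a forest.

No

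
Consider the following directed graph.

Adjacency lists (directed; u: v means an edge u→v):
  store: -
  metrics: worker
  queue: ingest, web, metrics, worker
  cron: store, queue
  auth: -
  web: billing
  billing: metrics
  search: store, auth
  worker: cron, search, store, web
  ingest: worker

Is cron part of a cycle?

cron is on a cycle iff cron can reach itself via ≥1 edge.
cron → queue → worker → cron — yes.

Yes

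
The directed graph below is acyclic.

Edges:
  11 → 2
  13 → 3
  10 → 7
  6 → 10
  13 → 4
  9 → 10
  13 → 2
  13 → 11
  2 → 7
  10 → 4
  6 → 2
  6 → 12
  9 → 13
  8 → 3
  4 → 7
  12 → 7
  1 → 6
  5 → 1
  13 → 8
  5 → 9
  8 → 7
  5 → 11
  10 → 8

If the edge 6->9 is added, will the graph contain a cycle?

No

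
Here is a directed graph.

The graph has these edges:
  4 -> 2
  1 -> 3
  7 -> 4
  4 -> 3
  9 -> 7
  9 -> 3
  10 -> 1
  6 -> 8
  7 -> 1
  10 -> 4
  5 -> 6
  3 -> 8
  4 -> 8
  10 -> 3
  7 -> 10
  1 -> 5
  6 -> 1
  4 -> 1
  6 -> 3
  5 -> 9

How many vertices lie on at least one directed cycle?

A vertex is on a directed cycle iff it belongs to a strongly connected component of size ≥ 2 (or has a self-loop).
The vertices on cycles are {1, 4, 5, 6, 7, 9, 10} — 7 in total.

7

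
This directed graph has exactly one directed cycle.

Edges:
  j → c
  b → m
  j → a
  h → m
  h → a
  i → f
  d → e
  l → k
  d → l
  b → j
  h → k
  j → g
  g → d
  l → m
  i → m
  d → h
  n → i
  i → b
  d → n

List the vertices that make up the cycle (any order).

DFS with gray/black marking from j:
j gray
  c gray
  c black
  a gray
  a black
  g gray
    d gray
      n gray
        i gray
          b gray
            b→j: j is gray → back edge
Back edge closes the cycle j → g → d → n → i → b → j; its vertices are {b, d, g, i, j, n}.

b, d, g, i, j, n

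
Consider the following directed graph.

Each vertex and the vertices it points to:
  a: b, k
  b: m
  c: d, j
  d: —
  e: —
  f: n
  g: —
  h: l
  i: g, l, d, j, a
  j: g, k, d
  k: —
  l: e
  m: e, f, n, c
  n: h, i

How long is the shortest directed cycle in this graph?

For each vertex v, BFS finds the shortest path from v back to v.
The shortest such closed walk is b → m → n → i → a → b, length 5.

5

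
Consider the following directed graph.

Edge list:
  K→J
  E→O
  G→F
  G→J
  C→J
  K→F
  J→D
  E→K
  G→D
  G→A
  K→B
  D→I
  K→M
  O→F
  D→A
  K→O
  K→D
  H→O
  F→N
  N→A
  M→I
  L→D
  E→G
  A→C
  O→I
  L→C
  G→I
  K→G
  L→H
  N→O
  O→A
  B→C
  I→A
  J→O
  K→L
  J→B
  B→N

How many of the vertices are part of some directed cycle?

9

A vertex is on a directed cycle iff it belongs to a strongly connected component of size ≥ 2 (or has a self-loop).
The vertices on cycles are {A, B, C, D, F, I, J, N, O} — 9 in total.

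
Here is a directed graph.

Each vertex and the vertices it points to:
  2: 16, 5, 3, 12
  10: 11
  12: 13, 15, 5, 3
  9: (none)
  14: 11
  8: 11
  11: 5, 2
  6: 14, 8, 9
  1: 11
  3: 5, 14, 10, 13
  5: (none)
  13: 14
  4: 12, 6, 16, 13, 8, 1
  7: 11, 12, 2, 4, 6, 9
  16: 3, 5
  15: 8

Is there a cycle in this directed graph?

Yes

DFS with white/gray/black marking, starting from 12:
12 gray
  13 gray
    14 gray
      11 gray
        5 gray
        5 black
        2 gray
          16 gray
            3 gray
              3→5: 5 black — skip
              3→14: 14 is gray → back edge
Back edge found, so a cycle exists: 14 → 11 → 2 → 16 → 3 → 14.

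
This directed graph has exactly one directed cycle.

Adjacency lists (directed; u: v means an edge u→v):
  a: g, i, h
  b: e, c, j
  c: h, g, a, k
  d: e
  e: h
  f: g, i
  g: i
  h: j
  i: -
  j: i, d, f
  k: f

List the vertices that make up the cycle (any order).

DFS with gray/black marking from j:
j gray
  i gray
  i black
  d gray
    e gray
      h gray
        h→j: j is gray → back edge
Back edge closes the cycle j → d → e → h → j; its vertices are {d, e, h, j}.

d, e, h, j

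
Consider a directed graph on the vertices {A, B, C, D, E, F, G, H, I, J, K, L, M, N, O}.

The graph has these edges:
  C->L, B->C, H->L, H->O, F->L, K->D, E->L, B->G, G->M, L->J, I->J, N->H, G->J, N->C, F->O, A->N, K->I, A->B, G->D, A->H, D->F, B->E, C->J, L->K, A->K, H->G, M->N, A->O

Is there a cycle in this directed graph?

DFS with white/gray/black marking, starting from D:
D gray
  F gray
    L gray
      K gray
        K→D: D is gray → back edge
Back edge found, so a cycle exists: D → F → L → K → D.

Yes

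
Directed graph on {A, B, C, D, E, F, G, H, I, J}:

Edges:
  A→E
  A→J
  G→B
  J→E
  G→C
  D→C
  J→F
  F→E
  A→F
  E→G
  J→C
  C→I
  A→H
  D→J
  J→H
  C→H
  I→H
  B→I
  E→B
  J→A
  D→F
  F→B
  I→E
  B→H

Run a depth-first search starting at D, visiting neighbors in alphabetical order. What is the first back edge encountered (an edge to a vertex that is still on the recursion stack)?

DFS from D (visiting neighbors in alphabetical order); mark gray on enter, black on exit:
D gray
  C gray
    H gray
    H black
    I gray
      E gray
        B gray
          B→H: H black — skip
          B→I: I is gray → back edge
First back edge: B → I.

B->I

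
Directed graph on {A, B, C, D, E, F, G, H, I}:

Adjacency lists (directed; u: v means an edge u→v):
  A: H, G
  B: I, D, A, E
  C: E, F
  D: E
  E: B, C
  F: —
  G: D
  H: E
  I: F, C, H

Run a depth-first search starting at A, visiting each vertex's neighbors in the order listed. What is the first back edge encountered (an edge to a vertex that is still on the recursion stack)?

C→E

DFS from A (visiting each vertex's neighbors in the order listed); mark gray on enter, black on exit:
A gray
  H gray
    E gray
      B gray
        I gray
          F gray
          F black
          C gray
            C→E: E is gray → back edge
First back edge: C → E.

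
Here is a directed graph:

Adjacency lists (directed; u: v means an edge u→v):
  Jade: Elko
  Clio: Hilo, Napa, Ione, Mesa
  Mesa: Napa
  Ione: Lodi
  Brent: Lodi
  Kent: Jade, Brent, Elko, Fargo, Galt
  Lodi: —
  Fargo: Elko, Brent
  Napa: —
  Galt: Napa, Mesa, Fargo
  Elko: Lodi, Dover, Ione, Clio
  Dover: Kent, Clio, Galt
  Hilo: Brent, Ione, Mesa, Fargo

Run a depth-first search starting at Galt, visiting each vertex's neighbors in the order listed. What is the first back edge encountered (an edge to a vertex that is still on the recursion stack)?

DFS from Galt (visiting each vertex's neighbors in the order listed); mark gray on enter, black on exit:
Galt gray
  Napa gray
  Napa black
  Mesa gray
    Mesa→Napa: Napa black — skip
  Mesa black
  Fargo gray
    Elko gray
      Lodi gray
      Lodi black
      Dover gray
        Kent gray
          Jade gray
            Jade→Elko: Elko is gray → back edge
First back edge: Jade → Elko.

Jade->Elko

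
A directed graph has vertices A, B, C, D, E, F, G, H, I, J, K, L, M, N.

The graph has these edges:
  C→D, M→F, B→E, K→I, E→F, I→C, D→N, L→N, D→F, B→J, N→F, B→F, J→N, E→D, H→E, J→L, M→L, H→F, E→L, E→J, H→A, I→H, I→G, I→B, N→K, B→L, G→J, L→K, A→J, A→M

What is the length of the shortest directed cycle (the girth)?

For each vertex v, BFS finds the shortest path from v back to v.
The shortest such closed walk is I → B → L → K → I, length 4.

4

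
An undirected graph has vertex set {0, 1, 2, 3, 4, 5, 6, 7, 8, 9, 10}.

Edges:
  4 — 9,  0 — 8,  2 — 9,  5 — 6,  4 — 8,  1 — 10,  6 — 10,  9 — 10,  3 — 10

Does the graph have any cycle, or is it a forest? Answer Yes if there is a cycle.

DFS, tracking each vertex's parent; an edge to a visited non-parent vertex closes a cycle.
Start from 8:
visit 8 (parent –)
  visit 4 (parent 8)
    visit 9 (parent 4)
      visit 2 (parent 9)
        2–9: parent, skip
      visit 10 (parent 9)
        visit 6 (parent 10)
          visit 5 (parent 6)
            5–6: parent, skip
          6–10: parent, skip
        visit 3 (parent 10)
          3–10: parent, skip
        10–9: parent, skip
        visit 1 (parent 10)
          1–10: parent, skip
      9–4: parent, skip
    4–8: parent, skip
  visit 0 (parent 8)
    0–8: parent, skip
visit 7 (parent –)
No non-parent visited neighbor found — the graph is a forest.

No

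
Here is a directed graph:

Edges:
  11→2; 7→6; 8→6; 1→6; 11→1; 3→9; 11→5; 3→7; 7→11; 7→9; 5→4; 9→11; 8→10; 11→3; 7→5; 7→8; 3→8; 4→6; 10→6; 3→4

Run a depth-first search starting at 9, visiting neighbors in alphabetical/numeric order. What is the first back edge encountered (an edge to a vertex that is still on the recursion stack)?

7->9

DFS from 9 (visiting neighbors in alphabetical/numeric order); mark gray on enter, black on exit:
9 gray
  11 gray
    1 gray
      6 gray
      6 black
    1 black
    2 gray
    2 black
    3 gray
      4 gray
        4→6: 6 black — skip
      4 black
      7 gray
        5 gray
          5→4: 4 black — skip
        5 black
        7→6: 6 black — skip
        8 gray
          8→6: 6 black — skip
          10 gray
            10→6: 6 black — skip
          10 black
        8 black
        7→9: 9 is gray → back edge
First back edge: 7 → 9.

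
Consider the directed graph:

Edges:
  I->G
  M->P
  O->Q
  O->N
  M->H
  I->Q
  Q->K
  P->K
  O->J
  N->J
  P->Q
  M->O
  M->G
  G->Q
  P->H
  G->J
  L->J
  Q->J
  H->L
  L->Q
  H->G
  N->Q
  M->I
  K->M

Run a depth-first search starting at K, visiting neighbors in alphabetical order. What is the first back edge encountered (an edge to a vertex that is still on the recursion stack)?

Q->K

DFS from K (visiting neighbors in alphabetical order); mark gray on enter, black on exit:
K gray
  M gray
    G gray
      J gray
      J black
      Q gray
        Q→J: J black — skip
        Q→K: K is gray → back edge
First back edge: Q → K.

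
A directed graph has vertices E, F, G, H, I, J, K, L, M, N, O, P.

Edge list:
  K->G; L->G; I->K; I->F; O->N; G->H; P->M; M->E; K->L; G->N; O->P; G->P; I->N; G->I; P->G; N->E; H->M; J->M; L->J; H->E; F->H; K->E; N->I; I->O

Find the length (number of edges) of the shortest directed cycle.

2

For each vertex v, BFS finds the shortest path from v back to v.
The shortest such closed walk is I → N → I, length 2.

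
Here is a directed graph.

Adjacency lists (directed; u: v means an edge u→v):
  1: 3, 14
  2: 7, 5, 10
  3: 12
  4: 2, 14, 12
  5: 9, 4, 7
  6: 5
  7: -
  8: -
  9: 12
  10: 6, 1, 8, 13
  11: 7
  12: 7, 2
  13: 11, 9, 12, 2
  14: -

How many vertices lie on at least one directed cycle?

A vertex is on a directed cycle iff it belongs to a strongly connected component of size ≥ 2 (or has a self-loop).
The vertices on cycles are {1, 2, 3, 4, 5, 6, 9, 10, 12, 13} — 10 in total.

10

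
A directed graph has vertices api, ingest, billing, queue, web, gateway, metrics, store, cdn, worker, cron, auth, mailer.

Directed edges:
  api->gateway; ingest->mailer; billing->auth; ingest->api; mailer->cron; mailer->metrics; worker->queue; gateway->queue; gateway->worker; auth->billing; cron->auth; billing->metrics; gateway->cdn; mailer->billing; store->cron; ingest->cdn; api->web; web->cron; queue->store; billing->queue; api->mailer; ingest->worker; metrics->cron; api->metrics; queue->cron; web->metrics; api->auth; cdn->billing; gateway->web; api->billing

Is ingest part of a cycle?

No

ingest lies on a cycle iff there is a path from ingest back to itself.
Exploring from ingest, it never reaches itself; equivalently, its strongly connected component is a singleton.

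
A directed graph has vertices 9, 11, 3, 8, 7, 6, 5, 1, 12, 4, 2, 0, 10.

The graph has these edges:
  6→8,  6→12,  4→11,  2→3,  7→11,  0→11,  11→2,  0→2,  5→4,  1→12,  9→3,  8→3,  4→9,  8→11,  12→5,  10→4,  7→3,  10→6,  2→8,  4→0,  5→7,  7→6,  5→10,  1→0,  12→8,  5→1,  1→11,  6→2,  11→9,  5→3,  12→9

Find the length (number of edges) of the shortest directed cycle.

3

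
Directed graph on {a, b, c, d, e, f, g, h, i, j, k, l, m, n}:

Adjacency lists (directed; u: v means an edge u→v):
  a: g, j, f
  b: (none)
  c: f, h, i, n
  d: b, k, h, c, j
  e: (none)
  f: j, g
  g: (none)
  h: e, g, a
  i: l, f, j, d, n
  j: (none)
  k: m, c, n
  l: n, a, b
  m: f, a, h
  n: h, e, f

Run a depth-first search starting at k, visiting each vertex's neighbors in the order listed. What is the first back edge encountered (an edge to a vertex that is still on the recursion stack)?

DFS from k (visiting each vertex's neighbors in the order listed); mark gray on enter, black on exit:
k gray
  m gray
    f gray
      j gray
      j black
      g gray
      g black
    f black
    a gray
      a→g: g black — skip
      a→j: j black — skip
      a→f: f black — skip
    a black
    h gray
      e gray
      e black
      h→g: g black — skip
      h→a: a black — skip
    h black
  m black
  c gray
    c→f: f black — skip
    c→h: h black — skip
    i gray
      l gray
        n gray
          n→h: h black — skip
          n→e: e black — skip
          n→f: f black — skip
        n black
        l→a: a black — skip
        b gray
        b black
      l black
      i→f: f black — skip
      i→j: j black — skip
      d gray
        d→b: b black — skip
        d→k: k is gray → back edge
First back edge: d → k.

d→k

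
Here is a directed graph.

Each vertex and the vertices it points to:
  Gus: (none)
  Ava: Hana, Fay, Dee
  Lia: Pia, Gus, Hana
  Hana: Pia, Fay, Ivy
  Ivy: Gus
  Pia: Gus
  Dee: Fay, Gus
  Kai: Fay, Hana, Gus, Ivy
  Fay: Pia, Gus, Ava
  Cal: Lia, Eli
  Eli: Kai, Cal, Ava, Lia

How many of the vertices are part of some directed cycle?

A vertex is on a directed cycle iff it belongs to a strongly connected component of size ≥ 2 (or has a self-loop).
The vertices on cycles are {Ava, Cal, Dee, Eli, Fay, Hana} — 6 in total.

6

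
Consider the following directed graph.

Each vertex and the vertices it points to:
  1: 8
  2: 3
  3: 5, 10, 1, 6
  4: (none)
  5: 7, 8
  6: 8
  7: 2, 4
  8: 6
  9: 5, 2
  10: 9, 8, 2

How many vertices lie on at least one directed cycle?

8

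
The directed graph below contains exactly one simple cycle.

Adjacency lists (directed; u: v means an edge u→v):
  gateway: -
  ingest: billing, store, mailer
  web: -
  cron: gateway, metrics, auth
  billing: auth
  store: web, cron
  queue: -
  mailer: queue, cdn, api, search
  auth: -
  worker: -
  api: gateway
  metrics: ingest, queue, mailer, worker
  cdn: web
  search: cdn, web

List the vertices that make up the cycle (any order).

DFS with gray/black marking from metrics:
metrics gray
  ingest gray
    billing gray
      auth gray
      auth black
    billing black
    store gray
      web gray
      web black
      cron gray
        gateway gray
        gateway black
        cron→metrics: metrics is gray → back edge
Back edge closes the cycle metrics → ingest → store → cron → metrics; its vertices are {cron, store, ingest, metrics}.

cron, store, ingest, metrics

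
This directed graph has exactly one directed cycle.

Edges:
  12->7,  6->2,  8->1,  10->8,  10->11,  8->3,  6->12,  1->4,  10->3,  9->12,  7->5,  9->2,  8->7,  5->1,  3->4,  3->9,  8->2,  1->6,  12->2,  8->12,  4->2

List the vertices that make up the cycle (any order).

DFS with gray/black marking from 7:
7 gray
  5 gray
    1 gray
      4 gray
        2 gray
        2 black
      4 black
      6 gray
        6→2: 2 black — skip
        12 gray
          12→7: 7 is gray → back edge
Back edge closes the cycle 7 → 5 → 1 → 6 → 12 → 7; its vertices are {1, 5, 6, 7, 12}.

1, 5, 6, 7, 12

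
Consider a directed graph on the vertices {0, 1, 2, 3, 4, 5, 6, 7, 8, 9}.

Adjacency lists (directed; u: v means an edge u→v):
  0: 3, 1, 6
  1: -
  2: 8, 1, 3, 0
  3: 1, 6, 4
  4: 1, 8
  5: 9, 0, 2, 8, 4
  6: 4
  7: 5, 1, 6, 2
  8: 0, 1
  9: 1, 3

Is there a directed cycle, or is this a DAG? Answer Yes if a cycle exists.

DFS with white/gray/black marking, starting from 3:
3 gray
  1 gray
  1 black
  6 gray
    4 gray
      4→1: 1 black — skip
      8 gray
        0 gray
          0→3: 3 is gray → back edge
Back edge found, so a cycle exists: 3 → 6 → 4 → 8 → 0 → 3.

Yes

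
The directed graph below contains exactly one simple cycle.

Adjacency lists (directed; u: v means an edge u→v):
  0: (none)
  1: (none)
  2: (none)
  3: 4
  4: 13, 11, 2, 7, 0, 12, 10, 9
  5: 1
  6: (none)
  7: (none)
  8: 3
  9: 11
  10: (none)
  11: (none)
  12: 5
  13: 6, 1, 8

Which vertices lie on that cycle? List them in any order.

3, 4, 8, 13

DFS with gray/black marking from 4:
4 gray
  13 gray
    6 gray
    6 black
    1 gray
    1 black
    8 gray
      3 gray
        3→4: 4 is gray → back edge
Back edge closes the cycle 4 → 13 → 8 → 3 → 4; its vertices are {3, 4, 8, 13}.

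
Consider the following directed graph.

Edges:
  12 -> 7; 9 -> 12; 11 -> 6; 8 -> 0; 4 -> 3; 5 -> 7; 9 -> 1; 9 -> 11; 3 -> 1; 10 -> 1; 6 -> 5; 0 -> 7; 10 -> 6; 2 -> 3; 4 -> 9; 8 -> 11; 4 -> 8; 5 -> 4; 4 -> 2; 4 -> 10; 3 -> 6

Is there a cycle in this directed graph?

Yes

DFS with white/gray/black marking, starting from 4:
4 gray
  2 gray
    3 gray
      6 gray
        5 gray
          7 gray
          7 black
          5→4: 4 is gray → back edge
Back edge found, so a cycle exists: 4 → 2 → 3 → 6 → 5 → 4.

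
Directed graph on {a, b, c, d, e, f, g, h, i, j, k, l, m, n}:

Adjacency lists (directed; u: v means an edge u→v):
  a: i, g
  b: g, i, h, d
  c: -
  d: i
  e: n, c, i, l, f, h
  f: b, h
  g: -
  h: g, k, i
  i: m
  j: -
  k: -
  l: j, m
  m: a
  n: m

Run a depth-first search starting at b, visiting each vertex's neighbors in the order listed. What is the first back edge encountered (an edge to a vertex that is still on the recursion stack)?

a→i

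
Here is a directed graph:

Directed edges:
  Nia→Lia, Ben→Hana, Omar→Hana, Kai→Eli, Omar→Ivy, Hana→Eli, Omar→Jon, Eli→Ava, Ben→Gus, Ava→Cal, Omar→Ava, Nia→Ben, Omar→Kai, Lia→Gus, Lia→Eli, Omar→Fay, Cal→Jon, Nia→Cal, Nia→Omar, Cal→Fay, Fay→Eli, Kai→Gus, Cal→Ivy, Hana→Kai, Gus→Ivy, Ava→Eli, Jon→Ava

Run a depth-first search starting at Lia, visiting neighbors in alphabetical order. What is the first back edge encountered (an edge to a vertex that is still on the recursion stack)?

Fay->Eli

DFS from Lia (visiting neighbors in alphabetical order); mark gray on enter, black on exit:
Lia gray
  Eli gray
    Ava gray
      Cal gray
        Fay gray
          Fay→Eli: Eli is gray → back edge
First back edge: Fay → Eli.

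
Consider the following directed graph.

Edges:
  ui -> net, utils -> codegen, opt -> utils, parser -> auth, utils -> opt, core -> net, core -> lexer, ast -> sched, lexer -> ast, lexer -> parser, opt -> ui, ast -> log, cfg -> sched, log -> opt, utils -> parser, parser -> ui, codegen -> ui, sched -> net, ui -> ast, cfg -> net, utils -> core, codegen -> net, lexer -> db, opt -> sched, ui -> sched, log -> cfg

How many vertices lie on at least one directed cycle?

9

A vertex is on a directed cycle iff it belongs to a strongly connected component of size ≥ 2 (or has a self-loop).
The vertices on cycles are {ui, ast, log, opt, core, lexer, utils, parser, codegen} — 9 in total.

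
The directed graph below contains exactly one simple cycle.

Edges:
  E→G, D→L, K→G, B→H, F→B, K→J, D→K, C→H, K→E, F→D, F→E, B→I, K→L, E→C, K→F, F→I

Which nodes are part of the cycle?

DFS with gray/black marking from K:
K gray
  J gray
  J black
  E gray
    G gray
    G black
    C gray
      H gray
      H black
    C black
  E black
  L gray
  L black
  K→G: G black — skip
  F gray
    F→E: E black — skip
    D gray
      D→L: L black — skip
      D→K: K is gray → back edge
Back edge closes the cycle K → F → D → K; its vertices are {D, F, K}.

D, F, K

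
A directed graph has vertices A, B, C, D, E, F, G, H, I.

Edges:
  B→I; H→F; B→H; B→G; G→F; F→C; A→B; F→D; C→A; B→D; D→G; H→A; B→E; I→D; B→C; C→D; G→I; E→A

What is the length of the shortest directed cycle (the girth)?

3

For each vertex v, BFS finds the shortest path from v back to v.
The shortest such closed walk is B → H → A → B, length 3.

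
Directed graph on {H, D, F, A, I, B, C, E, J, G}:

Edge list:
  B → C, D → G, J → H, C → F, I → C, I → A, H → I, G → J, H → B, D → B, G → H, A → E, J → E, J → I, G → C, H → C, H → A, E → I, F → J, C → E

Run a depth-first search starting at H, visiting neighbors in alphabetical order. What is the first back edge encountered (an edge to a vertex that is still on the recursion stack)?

DFS from H (visiting neighbors in alphabetical order); mark gray on enter, black on exit:
H gray
  A gray
    E gray
      I gray
        I→A: A is gray → back edge
First back edge: I → A.

I->A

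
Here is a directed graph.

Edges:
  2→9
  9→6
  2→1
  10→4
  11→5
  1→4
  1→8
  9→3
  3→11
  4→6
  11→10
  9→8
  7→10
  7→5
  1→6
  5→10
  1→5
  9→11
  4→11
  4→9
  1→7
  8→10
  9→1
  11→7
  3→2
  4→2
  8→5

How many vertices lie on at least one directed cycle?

10

A vertex is on a directed cycle iff it belongs to a strongly connected component of size ≥ 2 (or has a self-loop).
The vertices on cycles are {1, 2, 3, 4, 5, 7, 8, 9, 10, 11} — 10 in total.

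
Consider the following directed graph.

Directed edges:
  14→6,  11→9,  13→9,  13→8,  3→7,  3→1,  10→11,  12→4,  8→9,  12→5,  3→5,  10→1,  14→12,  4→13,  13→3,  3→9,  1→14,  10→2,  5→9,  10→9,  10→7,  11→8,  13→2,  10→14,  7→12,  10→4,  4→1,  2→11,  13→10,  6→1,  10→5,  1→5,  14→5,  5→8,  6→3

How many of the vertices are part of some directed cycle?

9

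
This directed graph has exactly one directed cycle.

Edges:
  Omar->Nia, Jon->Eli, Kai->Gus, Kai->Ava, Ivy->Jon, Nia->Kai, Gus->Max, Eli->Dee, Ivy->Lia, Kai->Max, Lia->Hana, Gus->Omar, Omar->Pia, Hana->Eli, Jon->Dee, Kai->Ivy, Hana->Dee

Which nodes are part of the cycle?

Gus, Kai, Nia, Omar

DFS with gray/black marking from Kai:
Kai gray
  Gus gray
    Max gray
    Max black
    Omar gray
      Nia gray
        Nia→Kai: Kai is gray → back edge
Back edge closes the cycle Kai → Gus → Omar → Nia → Kai; its vertices are {Gus, Kai, Nia, Omar}.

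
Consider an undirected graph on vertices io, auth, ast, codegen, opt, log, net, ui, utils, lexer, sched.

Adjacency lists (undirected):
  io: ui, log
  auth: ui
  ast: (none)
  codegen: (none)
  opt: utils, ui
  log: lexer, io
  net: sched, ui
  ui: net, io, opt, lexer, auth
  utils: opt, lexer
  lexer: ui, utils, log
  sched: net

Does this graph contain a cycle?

DFS, tracking each vertex's parent; an edge to a visited non-parent vertex closes a cycle.
Start from log:
visit log (parent –)
  visit lexer (parent log)
    visit ui (parent lexer)
      visit net (parent ui)
        visit sched (parent net)
          sched–net: parent, skip
        net–ui: parent, skip
      visit io (parent ui)
        io–ui: parent, skip
        io–log: log visited and ≠ parent → cycle
Cycle: log – lexer – ui – io – log.

Yes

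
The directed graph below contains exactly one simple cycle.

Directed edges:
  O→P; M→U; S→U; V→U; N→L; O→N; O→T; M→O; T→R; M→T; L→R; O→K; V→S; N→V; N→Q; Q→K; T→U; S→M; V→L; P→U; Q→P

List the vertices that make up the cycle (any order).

M, N, O, S, V

DFS with gray/black marking from M:
M gray
  U gray
  U black
  O gray
    P gray
      P→U: U black — skip
    P black
    N gray
      V gray
        S gray
          S→U: U black — skip
          S→M: M is gray → back edge
Back edge closes the cycle M → O → N → V → S → M; its vertices are {M, N, O, S, V}.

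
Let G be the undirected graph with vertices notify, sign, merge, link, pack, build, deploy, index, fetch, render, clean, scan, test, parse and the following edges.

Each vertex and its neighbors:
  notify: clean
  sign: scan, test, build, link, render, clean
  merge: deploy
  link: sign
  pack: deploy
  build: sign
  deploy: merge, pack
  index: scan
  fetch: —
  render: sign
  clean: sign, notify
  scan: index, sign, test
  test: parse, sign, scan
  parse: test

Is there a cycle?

DFS, tracking each vertex's parent; an edge to a visited non-parent vertex closes a cycle.
Start from index:
visit index (parent –)
  visit scan (parent index)
    scan–index: parent, skip
    visit sign (parent scan)
      sign–scan: parent, skip
      visit test (parent sign)
        visit parse (parent test)
          parse–test: parent, skip
        test–sign: parent, skip
        test–scan: scan visited and ≠ parent → cycle
Cycle: scan – sign – test – scan.

Yes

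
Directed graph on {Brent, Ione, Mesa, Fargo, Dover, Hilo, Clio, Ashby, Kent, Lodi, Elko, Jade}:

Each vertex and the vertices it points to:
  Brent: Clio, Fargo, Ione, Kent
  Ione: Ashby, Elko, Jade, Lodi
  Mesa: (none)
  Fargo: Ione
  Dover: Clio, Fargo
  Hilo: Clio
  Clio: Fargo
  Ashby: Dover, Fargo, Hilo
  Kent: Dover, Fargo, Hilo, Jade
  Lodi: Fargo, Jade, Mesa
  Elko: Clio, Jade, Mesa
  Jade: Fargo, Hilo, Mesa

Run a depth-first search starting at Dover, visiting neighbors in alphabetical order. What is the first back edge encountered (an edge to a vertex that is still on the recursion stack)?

DFS from Dover (visiting neighbors in alphabetical order); mark gray on enter, black on exit:
Dover gray
  Clio gray
    Fargo gray
      Ione gray
        Ashby gray
          Ashby→Dover: Dover is gray → back edge
First back edge: Ashby → Dover.

Ashby→Dover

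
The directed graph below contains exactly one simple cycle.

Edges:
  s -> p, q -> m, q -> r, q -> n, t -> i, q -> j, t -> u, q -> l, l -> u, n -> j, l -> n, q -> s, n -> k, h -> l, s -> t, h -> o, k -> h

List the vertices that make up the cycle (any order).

h, k, l, n

DFS with gray/black marking from n:
n gray
  j gray
  j black
  k gray
    h gray
      o gray
      o black
      l gray
        u gray
        u black
        l→n: n is gray → back edge
Back edge closes the cycle n → k → h → l → n; its vertices are {h, k, l, n}.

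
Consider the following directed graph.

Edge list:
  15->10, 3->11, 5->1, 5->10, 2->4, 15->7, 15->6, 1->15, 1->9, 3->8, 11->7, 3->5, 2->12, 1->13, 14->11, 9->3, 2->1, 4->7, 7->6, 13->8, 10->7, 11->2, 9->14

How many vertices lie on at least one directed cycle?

7

A vertex is on a directed cycle iff it belongs to a strongly connected component of size ≥ 2 (or has a self-loop).
The vertices on cycles are {1, 2, 3, 5, 9, 11, 14} — 7 in total.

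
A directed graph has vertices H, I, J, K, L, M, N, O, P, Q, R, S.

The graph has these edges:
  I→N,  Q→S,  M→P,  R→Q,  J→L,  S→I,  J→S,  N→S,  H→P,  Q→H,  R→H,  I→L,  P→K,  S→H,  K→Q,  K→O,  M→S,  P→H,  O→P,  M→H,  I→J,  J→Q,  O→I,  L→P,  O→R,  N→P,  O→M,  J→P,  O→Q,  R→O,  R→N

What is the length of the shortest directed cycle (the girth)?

2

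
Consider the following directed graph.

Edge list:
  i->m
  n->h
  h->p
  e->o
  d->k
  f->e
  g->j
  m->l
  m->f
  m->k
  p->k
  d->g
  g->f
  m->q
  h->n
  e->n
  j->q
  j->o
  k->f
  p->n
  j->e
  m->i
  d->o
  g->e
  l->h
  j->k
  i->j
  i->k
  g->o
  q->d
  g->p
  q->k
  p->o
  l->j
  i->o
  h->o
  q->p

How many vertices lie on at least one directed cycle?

12

A vertex is on a directed cycle iff it belongs to a strongly connected component of size ≥ 2 (or has a self-loop).
The vertices on cycles are {d, e, f, g, h, i, j, k, m, n, p, q} — 12 in total.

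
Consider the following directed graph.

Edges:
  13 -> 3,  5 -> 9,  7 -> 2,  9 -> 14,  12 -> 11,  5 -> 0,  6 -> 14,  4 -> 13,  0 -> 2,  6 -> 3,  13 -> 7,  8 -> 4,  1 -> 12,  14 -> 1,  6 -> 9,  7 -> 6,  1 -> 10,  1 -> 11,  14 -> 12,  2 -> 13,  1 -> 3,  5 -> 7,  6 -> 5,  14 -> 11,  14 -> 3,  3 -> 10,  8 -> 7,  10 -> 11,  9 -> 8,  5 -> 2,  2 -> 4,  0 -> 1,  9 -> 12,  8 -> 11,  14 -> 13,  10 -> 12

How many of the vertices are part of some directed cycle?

A vertex is on a directed cycle iff it belongs to a strongly connected component of size ≥ 2 (or has a self-loop).
The vertices on cycles are {0, 2, 4, 5, 6, 7, 8, 9, 13, 14} — 10 in total.

10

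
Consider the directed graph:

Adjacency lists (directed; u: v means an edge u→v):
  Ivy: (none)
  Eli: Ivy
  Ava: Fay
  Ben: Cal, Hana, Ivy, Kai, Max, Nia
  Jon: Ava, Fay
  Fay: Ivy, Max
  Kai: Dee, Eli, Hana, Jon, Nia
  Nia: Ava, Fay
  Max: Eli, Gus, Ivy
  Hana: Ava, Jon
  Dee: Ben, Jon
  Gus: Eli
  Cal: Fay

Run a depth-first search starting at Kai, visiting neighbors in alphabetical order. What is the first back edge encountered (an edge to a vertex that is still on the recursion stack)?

Ben->Kai

DFS from Kai (visiting neighbors in alphabetical order); mark gray on enter, black on exit:
Kai gray
  Dee gray
    Ben gray
      Cal gray
        Fay gray
          Ivy gray
          Ivy black
          Max gray
            Eli gray
              Eli→Ivy: Ivy black — skip
            Eli black
            Gus gray
              Gus→Eli: Eli black — skip
            Gus black
            Max→Ivy: Ivy black — skip
          Max black
        Fay black
      Cal black
      Hana gray
        Ava gray
          Ava→Fay: Fay black — skip
        Ava black
        Jon gray
          Jon→Ava: Ava black — skip
          Jon→Fay: Fay black — skip
        Jon black
      Hana black
      Ben→Ivy: Ivy black — skip
      Ben→Kai: Kai is gray → back edge
First back edge: Ben → Kai.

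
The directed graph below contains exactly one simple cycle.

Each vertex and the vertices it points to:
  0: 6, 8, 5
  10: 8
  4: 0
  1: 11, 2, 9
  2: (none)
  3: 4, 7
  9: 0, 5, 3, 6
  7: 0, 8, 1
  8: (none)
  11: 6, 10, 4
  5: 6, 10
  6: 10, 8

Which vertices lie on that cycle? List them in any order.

1, 3, 7, 9

DFS with gray/black marking from 1:
1 gray
  11 gray
    6 gray
      10 gray
        8 gray
        8 black
      10 black
      6→8: 8 black — skip
    6 black
    11→10: 10 black — skip
    4 gray
      0 gray
        0→6: 6 black — skip
        0→8: 8 black — skip
        5 gray
          5→6: 6 black — skip
          5→10: 10 black — skip
        5 black
      0 black
    4 black
  11 black
  2 gray
  2 black
  9 gray
    9→0: 0 black — skip
    9→5: 5 black — skip
    3 gray
      3→4: 4 black — skip
      7 gray
        7→0: 0 black — skip
        7→8: 8 black — skip
        7→1: 1 is gray → back edge
Back edge closes the cycle 1 → 9 → 3 → 7 → 1; its vertices are {1, 3, 7, 9}.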